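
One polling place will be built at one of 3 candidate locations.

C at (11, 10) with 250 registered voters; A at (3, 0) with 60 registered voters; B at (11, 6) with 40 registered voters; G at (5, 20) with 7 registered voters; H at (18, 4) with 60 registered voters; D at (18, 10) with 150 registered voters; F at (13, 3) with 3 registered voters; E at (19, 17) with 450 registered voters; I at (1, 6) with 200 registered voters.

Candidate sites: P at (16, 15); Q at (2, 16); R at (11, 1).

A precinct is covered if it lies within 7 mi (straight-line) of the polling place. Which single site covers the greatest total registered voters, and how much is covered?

P, covering 600

Coverage radius r = 7 mi; a point is covered iff (Δx)²+(Δy)² ≤ 7² = 49.
  P (16, 15): covers {D, E} → 600
  Q (2, 16): covers {G} → 7
  R (11, 1): covers {B, F} → 43
Maximum coverage at P: 600 registered voters.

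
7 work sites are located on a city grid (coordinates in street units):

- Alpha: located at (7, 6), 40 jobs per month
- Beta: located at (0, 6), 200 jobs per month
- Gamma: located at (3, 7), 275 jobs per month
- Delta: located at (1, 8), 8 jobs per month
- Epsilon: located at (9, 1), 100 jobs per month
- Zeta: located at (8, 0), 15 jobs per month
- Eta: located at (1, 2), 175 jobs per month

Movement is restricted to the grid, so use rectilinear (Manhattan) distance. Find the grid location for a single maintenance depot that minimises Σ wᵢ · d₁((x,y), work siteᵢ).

(3, 6)

Manhattan distance separates: Σwᵢ(|x−xᵢ|+|y−yᵢ|) = Σwᵢ|x−xᵢ| + Σwᵢ|y−yᵢ|, so x and y are optimised independently as 1-D weighted medians.
Total weight W = 813; half = 406.5.
x-coordinate, sorted with cumulative weight:
  x=0 (Beta, w=200) cum 200
  x=1 (Delta, w=8) cum 208
  x=1 (Eta, w=175) cum 383
  x=3 (Gamma, w=275) cum 658  ← median
  x=7 (Alpha, w=40) cum 698
  x=8 (Zeta, w=15) cum 713
  x=9 (Epsilon, w=100) cum 813
⇒ x* = 3
y-coordinate, sorted with cumulative weight:
  y=0 (Zeta, w=15) cum 15
  y=1 (Epsilon, w=100) cum 115
  y=2 (Eta, w=175) cum 290
  y=6 (Alpha, w=40) cum 330
  y=6 (Beta, w=200) cum 530  ← median
  y=7 (Gamma, w=275) cum 805
  y=8 (Delta, w=8) cum 813
⇒ y* = 6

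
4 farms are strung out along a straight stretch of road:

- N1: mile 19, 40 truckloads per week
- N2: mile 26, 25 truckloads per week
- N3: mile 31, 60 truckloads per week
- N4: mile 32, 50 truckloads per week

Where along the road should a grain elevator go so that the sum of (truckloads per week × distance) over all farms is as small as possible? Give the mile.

x = 31

For a sum of weighted absolute distances on a line, the optimum is the weighted median (not the mean). Total weight W = 175; half-weight = 87.5.
Sort by position and accumulate weight:
  mile 19 (N1, w=40) → cum 40
  mile 26 (N2, w=25) → cum 65
  mile 31 (N3, w=60) → cum 125  ≥ 87.5 → median here
  mile 32 (N4, w=50) → cum 175
Optimal location: mile 31.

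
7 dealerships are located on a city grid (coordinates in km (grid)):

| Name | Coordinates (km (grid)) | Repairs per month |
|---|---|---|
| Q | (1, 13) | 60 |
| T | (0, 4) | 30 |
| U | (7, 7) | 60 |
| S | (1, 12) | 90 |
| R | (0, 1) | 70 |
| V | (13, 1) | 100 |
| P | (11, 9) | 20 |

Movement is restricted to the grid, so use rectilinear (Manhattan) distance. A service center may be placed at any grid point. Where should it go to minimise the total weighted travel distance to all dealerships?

(1, 7)

Manhattan distance separates: Σwᵢ(|x−xᵢ|+|y−yᵢ|) = Σwᵢ|x−xᵢ| + Σwᵢ|y−yᵢ|, so x and y are optimised independently as 1-D weighted medians.
Total weight W = 430; half = 215.
x-coordinate, sorted with cumulative weight:
  x=0 (T, w=30) cum 30
  x=0 (R, w=70) cum 100
  x=1 (Q, w=60) cum 160
  x=1 (S, w=90) cum 250  ← median
  x=7 (U, w=60) cum 310
  x=11 (P, w=20) cum 330
  x=13 (V, w=100) cum 430
⇒ x* = 1
y-coordinate, sorted with cumulative weight:
  y=1 (R, w=70) cum 70
  y=1 (V, w=100) cum 170
  y=4 (T, w=30) cum 200
  y=7 (U, w=60) cum 260  ← median
  y=9 (P, w=20) cum 280
  y=12 (S, w=90) cum 370
  y=13 (Q, w=60) cum 430
⇒ y* = 7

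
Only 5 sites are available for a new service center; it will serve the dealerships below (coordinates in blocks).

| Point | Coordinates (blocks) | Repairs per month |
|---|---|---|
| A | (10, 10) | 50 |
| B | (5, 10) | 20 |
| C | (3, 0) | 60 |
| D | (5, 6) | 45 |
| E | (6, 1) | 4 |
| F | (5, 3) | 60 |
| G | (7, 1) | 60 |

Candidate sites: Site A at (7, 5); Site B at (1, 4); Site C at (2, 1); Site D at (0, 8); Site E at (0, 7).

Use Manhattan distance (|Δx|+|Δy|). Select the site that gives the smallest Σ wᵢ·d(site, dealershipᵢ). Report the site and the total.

Site A, total 1715 blocks

Total weighted distance at each candidate:
  Site A (7, 5): total = 1715
  Site B (1, 4): total = 2452
  Site C (2, 1): total = 2186
  Site D (0, 8): total = 3207
  Site E (0, 7): total = 3048
Minimum is at Site A with total 1715 blocks.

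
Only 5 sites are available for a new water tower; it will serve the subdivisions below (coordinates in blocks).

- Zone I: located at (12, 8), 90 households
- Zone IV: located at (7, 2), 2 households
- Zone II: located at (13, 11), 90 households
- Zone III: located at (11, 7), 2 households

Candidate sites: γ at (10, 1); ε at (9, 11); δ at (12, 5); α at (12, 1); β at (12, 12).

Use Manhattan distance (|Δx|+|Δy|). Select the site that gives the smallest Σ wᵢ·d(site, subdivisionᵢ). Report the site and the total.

Total weighted distance at each candidate:
  γ (10, 1): total = 2002
  ε (9, 11): total = 934
  δ (12, 5): total = 922
  α (12, 1): total = 1646
  β (12, 12): total = 582
Minimum is at β with total 582 blocks.

β, total 582 blocks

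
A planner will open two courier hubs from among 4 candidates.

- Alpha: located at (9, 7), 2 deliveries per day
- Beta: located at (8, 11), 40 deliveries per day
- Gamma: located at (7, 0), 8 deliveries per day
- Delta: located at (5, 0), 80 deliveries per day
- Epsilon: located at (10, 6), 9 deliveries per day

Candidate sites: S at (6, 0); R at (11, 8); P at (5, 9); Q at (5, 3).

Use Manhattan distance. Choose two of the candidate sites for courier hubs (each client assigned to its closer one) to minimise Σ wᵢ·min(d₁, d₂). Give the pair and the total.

Evaluate every pair (each demand assigned to the nearer of the two):
  {S, R}: total = 361
  {S, P}: total = 372
  {R, Q}: total = 553
  {P, Q}: total = 564
  {S, Q}: total = 616
  {R, P}: total = 1041
Best pair: {S, R} with total 361.

{S, R}, total 361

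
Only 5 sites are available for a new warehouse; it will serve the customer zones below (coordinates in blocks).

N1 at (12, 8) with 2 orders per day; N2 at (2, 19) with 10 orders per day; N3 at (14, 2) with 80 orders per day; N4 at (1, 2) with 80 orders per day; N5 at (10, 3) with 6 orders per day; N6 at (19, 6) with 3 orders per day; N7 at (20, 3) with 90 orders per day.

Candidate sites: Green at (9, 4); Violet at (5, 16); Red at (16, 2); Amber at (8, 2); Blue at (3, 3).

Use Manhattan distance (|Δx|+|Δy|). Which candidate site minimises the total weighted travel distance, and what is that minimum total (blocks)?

Red, total 2203 blocks

Total weighted distance at each candidate:
  Green (9, 4): total = 2722
  Violet (5, 16): total = 6070
  Red (16, 2): total = 2203
  Amber (8, 2): total = 2523
  Blue (3, 3): total = 3027
Minimum is at Red with total 2203 blocks.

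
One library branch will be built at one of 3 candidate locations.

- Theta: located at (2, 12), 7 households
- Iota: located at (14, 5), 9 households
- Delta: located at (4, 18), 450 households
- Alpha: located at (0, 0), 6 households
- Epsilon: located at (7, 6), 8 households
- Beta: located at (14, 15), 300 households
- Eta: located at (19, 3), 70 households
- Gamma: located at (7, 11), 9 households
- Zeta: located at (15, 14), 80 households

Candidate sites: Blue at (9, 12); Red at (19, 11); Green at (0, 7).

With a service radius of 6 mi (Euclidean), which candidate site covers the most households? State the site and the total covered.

Coverage radius r = 6 mi; a point is covered iff (Δx)²+(Δy)² ≤ 6² = 36.
  Blue (9, 12): covers {Beta, Gamma} → 309
  Red (19, 11): covers {Zeta} → 80
  Green (0, 7): covers {Theta} → 7
Maximum coverage at Blue: 309 households.

Blue, covering 309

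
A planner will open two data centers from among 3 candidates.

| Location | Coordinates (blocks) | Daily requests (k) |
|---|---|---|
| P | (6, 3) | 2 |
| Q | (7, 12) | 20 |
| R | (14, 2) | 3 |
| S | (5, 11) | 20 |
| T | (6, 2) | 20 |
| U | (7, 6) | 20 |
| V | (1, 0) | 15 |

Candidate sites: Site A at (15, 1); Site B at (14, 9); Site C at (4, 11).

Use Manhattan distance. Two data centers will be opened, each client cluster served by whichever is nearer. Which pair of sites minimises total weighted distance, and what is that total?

Evaluate every pair (each demand assigned to the nearer of the two):
  {Site A, Site C}: total = 696
  {Site B, Site C}: total = 731
  {Site A, Site B}: total = 1073
Best pair: {Site A, Site C} with total 696.

{Site A, Site C}, total 696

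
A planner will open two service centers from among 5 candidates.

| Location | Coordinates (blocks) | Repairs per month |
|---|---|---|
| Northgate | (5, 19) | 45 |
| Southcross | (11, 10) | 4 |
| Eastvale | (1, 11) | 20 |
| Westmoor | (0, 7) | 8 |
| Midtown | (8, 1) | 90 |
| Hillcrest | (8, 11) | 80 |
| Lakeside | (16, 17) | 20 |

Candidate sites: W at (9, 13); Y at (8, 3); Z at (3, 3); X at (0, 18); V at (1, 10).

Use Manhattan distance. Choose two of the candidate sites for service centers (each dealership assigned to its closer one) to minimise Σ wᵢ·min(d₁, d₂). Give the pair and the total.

Evaluate every pair (each demand assigned to the nearer of the two):
  {W, Y}: total = 1406
  {Y, X}: total = 1718
  {W, Z}: total = 1816
  {Y, V}: total = 1937
  {W, V}: total = 2152
  {W, X}: total = 2168
  {Y, Z}: total = 2366
  {Z, V}: total = 2387
  {Z, X}: total = 2556
  {X, V}: total = 2782
Best pair: {W, Y} with total 1406.

{W, Y}, total 1406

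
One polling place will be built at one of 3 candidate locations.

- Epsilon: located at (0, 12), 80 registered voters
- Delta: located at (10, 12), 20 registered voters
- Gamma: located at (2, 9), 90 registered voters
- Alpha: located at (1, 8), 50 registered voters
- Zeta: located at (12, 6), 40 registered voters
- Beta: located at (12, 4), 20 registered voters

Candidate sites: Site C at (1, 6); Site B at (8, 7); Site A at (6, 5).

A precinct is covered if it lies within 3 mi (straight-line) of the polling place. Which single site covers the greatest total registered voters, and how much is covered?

Coverage radius r = 3 mi; a point is covered iff (Δx)²+(Δy)² ≤ 3² = 9.
  Site C (1, 6): covers {Alpha} → 50
  Site B (8, 7): covers {none} → 0
  Site A (6, 5): covers {none} → 0
Maximum coverage at Site C: 50 registered voters.

Site C, covering 50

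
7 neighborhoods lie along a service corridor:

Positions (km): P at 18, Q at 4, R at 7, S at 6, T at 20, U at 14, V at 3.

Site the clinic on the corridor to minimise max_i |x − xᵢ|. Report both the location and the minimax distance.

The 1-center on a line is the midpoint of the two extreme points: leftmost at 3, rightmost at 20.
Optimal location = (3 + 20)/2 = 11.5; maximum distance = (20 − 3)/2 = 8.5.

location 11.5, max distance 8.5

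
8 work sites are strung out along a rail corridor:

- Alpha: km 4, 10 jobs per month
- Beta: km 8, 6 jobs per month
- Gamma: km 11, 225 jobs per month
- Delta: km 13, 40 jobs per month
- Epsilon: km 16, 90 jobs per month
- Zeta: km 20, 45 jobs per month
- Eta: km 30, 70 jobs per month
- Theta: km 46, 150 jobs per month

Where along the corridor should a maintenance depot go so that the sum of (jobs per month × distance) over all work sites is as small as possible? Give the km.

x = 16

For a sum of weighted absolute distances on a line, the optimum is the weighted median (not the mean). Total weight W = 636; half-weight = 318.
Sort by position and accumulate weight:
  km 4 (Alpha, w=10) → cum 10
  km 8 (Beta, w=6) → cum 16
  km 11 (Gamma, w=225) → cum 241
  km 13 (Delta, w=40) → cum 281
  km 16 (Epsilon, w=90) → cum 371  ≥ 318 → median here
  km 20 (Zeta, w=45) → cum 416
  km 30 (Eta, w=70) → cum 486
  km 46 (Theta, w=150) → cum 636
Optimal location: km 16.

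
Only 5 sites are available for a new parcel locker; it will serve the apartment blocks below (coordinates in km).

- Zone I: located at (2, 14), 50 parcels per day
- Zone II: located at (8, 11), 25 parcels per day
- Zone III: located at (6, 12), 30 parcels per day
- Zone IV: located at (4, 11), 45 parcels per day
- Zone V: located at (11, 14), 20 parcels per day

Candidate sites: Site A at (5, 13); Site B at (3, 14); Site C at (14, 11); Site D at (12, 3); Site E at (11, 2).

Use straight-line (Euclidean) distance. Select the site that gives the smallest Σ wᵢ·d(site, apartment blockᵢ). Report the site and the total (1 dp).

Total weighted distance at each candidate:
  Site A (5, 13): total = 513.0
  Site B (3, 14): total = 606.2
  Site C (14, 11): total = 1545.2
  Site D (12, 3): total = 2021.4
  Site E (11, 2): total = 2075.7
Minimum is at Site A with total 513.0 km.

Site A, total 513.0 km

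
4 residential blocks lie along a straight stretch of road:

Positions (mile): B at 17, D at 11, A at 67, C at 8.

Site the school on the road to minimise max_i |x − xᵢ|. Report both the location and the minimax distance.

The 1-center on a line is the midpoint of the two extreme points: leftmost at 8, rightmost at 67.
Optimal location = (8 + 67)/2 = 37.5; maximum distance = (67 − 8)/2 = 29.5.

location 37.5, max distance 29.5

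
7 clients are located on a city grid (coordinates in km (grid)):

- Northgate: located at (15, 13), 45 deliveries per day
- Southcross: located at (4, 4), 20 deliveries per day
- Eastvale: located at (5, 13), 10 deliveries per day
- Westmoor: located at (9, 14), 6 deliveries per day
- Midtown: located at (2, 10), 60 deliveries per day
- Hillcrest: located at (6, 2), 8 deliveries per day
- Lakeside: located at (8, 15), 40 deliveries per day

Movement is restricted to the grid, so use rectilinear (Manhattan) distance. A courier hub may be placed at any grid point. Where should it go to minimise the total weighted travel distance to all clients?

Manhattan distance separates: Σwᵢ(|x−xᵢ|+|y−yᵢ|) = Σwᵢ|x−xᵢ| + Σwᵢ|y−yᵢ|, so x and y are optimised independently as 1-D weighted medians.
Total weight W = 189; half = 94.5.
x-coordinate, sorted with cumulative weight:
  x=2 (Midtown, w=60) cum 60
  x=4 (Southcross, w=20) cum 80
  x=5 (Eastvale, w=10) cum 90
  x=6 (Hillcrest, w=8) cum 98  ← median
  x=8 (Lakeside, w=40) cum 138
  x=9 (Westmoor, w=6) cum 144
  x=15 (Northgate, w=45) cum 189
⇒ x* = 6
y-coordinate, sorted with cumulative weight:
  y=2 (Hillcrest, w=8) cum 8
  y=4 (Southcross, w=20) cum 28
  y=10 (Midtown, w=60) cum 88
  y=13 (Northgate, w=45) cum 133  ← median
  y=13 (Eastvale, w=10) cum 143
  y=14 (Westmoor, w=6) cum 149
  y=15 (Lakeside, w=40) cum 189
⇒ y* = 13

(6, 13)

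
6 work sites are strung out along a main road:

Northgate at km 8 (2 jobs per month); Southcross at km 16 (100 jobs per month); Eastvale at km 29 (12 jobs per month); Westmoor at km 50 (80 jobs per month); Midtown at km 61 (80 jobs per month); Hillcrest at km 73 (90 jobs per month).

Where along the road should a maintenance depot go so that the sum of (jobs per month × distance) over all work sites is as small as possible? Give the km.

For a sum of weighted absolute distances on a line, the optimum is the weighted median (not the mean). Total weight W = 364; half-weight = 182.
Sort by position and accumulate weight:
  km 8 (Northgate, w=2) → cum 2
  km 16 (Southcross, w=100) → cum 102
  km 29 (Eastvale, w=12) → cum 114
  km 50 (Westmoor, w=80) → cum 194  ≥ 182 → median here
  km 61 (Midtown, w=80) → cum 274
  km 73 (Hillcrest, w=90) → cum 364
Optimal location: km 50.

x = 50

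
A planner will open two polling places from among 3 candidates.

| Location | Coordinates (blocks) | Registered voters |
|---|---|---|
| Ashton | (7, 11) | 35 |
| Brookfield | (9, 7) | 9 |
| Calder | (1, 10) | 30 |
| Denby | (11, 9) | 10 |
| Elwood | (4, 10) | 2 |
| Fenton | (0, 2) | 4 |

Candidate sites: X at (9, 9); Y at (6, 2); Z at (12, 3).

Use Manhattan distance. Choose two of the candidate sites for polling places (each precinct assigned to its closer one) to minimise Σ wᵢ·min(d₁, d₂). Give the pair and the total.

Evaluate every pair (each demand assigned to the nearer of the two):
  {X, Y}: total = 484
  {X, Z}: total = 512
  {Y, Z}: total = 917
Best pair: {X, Y} with total 484.

{X, Y}, total 484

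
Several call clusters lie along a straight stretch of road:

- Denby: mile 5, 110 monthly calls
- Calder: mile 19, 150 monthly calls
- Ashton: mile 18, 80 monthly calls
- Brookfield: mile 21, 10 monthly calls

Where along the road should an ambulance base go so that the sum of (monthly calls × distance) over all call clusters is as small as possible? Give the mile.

For a sum of weighted absolute distances on a line, the optimum is the weighted median (not the mean). Total weight W = 350; half-weight = 175.
Sort by position and accumulate weight:
  mile 5 (Denby, w=110) → cum 110
  mile 18 (Ashton, w=80) → cum 190  ≥ 175 → median here
  mile 19 (Calder, w=150) → cum 340
  mile 21 (Brookfield, w=10) → cum 350
Optimal location: mile 18.

x = 18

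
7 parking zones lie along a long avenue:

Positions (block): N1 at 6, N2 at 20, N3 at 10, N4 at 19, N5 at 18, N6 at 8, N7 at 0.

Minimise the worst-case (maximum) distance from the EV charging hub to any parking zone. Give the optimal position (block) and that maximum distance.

location 10, max distance 10

The 1-center on a line is the midpoint of the two extreme points: leftmost at 0, rightmost at 20.
Optimal location = (0 + 20)/2 = 10; maximum distance = (20 − 0)/2 = 10.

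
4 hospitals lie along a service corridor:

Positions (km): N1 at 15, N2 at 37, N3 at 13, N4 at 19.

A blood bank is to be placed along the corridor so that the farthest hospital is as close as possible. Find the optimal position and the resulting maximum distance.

location 25, max distance 12

The 1-center on a line is the midpoint of the two extreme points: leftmost at 13, rightmost at 37.
Optimal location = (13 + 37)/2 = 25; maximum distance = (37 − 13)/2 = 12.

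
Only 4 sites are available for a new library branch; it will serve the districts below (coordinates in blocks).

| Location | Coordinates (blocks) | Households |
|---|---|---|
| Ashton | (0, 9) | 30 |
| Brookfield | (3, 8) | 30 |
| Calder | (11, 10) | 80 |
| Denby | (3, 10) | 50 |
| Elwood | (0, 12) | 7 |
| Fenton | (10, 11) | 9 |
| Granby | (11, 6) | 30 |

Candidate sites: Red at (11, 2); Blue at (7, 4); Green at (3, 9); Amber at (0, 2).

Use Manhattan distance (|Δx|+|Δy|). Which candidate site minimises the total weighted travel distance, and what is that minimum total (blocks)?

Total weighted distance at each candidate:
  Red (11, 2): total = 2757
  Blue (7, 4): total = 2275
  Green (3, 9): total = 1343
  Amber (0, 2): total = 3241
Minimum is at Green with total 1343 blocks.

Green, total 1343 blocks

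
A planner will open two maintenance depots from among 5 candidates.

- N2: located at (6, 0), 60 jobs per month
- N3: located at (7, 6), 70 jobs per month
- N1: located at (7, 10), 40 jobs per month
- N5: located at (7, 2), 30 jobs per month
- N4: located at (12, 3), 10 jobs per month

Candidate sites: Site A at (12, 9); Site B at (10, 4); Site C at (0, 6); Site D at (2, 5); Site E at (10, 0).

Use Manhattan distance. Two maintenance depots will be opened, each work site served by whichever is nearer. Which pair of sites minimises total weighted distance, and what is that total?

{Site B, Site E}, total 1130

Evaluate every pair (each demand assigned to the nearer of the two):
  {Site B, Site E}: total = 1130
  {Site A, Site E}: total = 1240
  {Site A, Site B}: total = 1250
  {Site D, Site E}: total = 1260
  {Site B, Site C}: total = 1370
  {Site B, Site D}: total = 1370
  {Site C, Site E}: total = 1370
  {Site A, Site D}: total = 1500
  {Site C, Site D}: total = 1720
  {Site A, Site C}: total = 1840
Best pair: {Site B, Site E} with total 1130.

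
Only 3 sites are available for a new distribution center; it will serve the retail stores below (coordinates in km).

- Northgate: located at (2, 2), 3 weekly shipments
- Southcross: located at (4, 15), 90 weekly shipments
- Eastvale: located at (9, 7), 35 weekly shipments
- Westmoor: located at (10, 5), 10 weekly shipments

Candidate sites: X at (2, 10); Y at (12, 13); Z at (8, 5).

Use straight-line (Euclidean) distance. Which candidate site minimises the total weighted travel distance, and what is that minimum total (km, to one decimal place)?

X, total 869.6 km

Total weighted distance at each candidate:
  X (2, 10): total = 869.6
  Y (12, 13): total = 1104.0
  Z (8, 5): total = 1087.7
Minimum is at X with total 869.6 km.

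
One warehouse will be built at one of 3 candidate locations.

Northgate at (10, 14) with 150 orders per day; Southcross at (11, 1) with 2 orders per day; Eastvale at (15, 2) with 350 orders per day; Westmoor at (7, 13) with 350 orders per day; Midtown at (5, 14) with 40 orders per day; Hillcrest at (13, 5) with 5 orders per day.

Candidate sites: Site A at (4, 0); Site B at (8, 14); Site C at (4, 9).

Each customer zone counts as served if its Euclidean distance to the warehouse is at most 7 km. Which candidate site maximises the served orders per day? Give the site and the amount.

Site B, covering 540

Coverage radius r = 7 km; a point is covered iff (Δx)²+(Δy)² ≤ 7² = 49.
  Site A (4, 0): covers {none} → 0
  Site B (8, 14): covers {Northgate, Westmoor, Midtown} → 540
  Site C (4, 9): covers {Westmoor, Midtown} → 390
Maximum coverage at Site B: 540 orders per day.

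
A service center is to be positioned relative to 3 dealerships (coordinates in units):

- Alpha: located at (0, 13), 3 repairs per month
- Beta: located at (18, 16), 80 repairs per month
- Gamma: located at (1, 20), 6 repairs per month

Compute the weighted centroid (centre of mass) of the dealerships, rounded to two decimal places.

The minimiser of Σwᵢ‖p−pᵢ‖² is the weighted centroid p* = (Σwᵢpᵢ)/(Σwᵢ).
Σwᵢ = 89.
Σwᵢxᵢ = 3·0 + 80·18 + 6·1 = 1446.
Σwᵢyᵢ = 3·13 + 80·16 + 6·20 = 1439.
x* = 1446/89 = 16.25, y* = 1439/89 = 16.17.

(16.25, 16.17)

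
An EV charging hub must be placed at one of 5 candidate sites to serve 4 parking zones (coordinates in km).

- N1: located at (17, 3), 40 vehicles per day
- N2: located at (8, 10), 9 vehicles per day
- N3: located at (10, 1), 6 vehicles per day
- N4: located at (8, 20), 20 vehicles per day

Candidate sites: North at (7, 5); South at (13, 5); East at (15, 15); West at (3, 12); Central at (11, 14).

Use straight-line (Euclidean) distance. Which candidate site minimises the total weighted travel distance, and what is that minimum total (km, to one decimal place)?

South, total 588.8 km

Total weighted distance at each candidate:
  North (7, 5): total = 784.5
  South (13, 5): total = 588.8
  East (15, 15): total = 825.3
  West (3, 12): total = 981.1
  Central (11, 14): total = 758.6
Minimum is at South with total 588.8 km.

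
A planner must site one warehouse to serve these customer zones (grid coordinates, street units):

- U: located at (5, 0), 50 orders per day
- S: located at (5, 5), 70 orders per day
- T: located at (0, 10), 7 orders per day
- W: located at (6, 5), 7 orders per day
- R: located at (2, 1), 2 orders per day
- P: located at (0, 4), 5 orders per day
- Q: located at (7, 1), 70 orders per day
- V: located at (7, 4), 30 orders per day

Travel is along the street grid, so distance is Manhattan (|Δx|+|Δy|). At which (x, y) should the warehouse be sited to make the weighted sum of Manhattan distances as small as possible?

(5, 1)

Manhattan distance separates: Σwᵢ(|x−xᵢ|+|y−yᵢ|) = Σwᵢ|x−xᵢ| + Σwᵢ|y−yᵢ|, so x and y are optimised independently as 1-D weighted medians.
Total weight W = 241; half = 120.5.
x-coordinate, sorted with cumulative weight:
  x=0 (T, w=7) cum 7
  x=0 (P, w=5) cum 12
  x=2 (R, w=2) cum 14
  x=5 (U, w=50) cum 64
  x=5 (S, w=70) cum 134  ← median
  x=6 (W, w=7) cum 141
  x=7 (Q, w=70) cum 211
  x=7 (V, w=30) cum 241
⇒ x* = 5
y-coordinate, sorted with cumulative weight:
  y=0 (U, w=50) cum 50
  y=1 (R, w=2) cum 52
  y=1 (Q, w=70) cum 122  ← median
  y=4 (P, w=5) cum 127
  y=4 (V, w=30) cum 157
  y=5 (S, w=70) cum 227
  y=5 (W, w=7) cum 234
  y=10 (T, w=7) cum 241
⇒ y* = 1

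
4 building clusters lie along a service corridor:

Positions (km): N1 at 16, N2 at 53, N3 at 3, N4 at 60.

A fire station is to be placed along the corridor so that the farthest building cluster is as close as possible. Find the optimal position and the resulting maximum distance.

The 1-center on a line is the midpoint of the two extreme points: leftmost at 3, rightmost at 60.
Optimal location = (3 + 60)/2 = 31.5; maximum distance = (60 − 3)/2 = 28.5.

location 31.5, max distance 28.5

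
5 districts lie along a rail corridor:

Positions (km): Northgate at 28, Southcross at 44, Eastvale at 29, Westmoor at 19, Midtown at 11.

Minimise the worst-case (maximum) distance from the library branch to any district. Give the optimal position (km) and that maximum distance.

location 27.5, max distance 16.5

The 1-center on a line is the midpoint of the two extreme points: leftmost at 11, rightmost at 44.
Optimal location = (11 + 44)/2 = 27.5; maximum distance = (44 − 11)/2 = 16.5.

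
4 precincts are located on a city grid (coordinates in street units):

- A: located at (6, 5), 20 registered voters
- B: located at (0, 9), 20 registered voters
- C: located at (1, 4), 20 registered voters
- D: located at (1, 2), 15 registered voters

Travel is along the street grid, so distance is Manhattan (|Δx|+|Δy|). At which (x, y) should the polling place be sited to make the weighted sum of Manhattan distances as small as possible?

Manhattan distance separates: Σwᵢ(|x−xᵢ|+|y−yᵢ|) = Σwᵢ|x−xᵢ| + Σwᵢ|y−yᵢ|, so x and y are optimised independently as 1-D weighted medians.
Total weight W = 75; half = 37.5.
x-coordinate, sorted with cumulative weight:
  x=0 (B, w=20) cum 20
  x=1 (C, w=20) cum 40  ← median
  x=1 (D, w=15) cum 55
  x=6 (A, w=20) cum 75
⇒ x* = 1
y-coordinate, sorted with cumulative weight:
  y=2 (D, w=15) cum 15
  y=4 (C, w=20) cum 35
  y=5 (A, w=20) cum 55  ← median
  y=9 (B, w=20) cum 75
⇒ y* = 5

(1, 5)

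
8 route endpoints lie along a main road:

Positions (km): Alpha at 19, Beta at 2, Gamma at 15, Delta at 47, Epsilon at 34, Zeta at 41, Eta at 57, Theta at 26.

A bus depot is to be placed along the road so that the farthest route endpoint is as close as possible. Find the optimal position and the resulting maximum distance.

location 29.5, max distance 27.5

The 1-center on a line is the midpoint of the two extreme points: leftmost at 2, rightmost at 57.
Optimal location = (2 + 57)/2 = 29.5; maximum distance = (57 − 2)/2 = 27.5.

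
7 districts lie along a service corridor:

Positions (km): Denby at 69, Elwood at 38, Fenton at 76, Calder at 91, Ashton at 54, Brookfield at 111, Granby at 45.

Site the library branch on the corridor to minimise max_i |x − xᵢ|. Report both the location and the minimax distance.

location 74.5, max distance 36.5

The 1-center on a line is the midpoint of the two extreme points: leftmost at 38, rightmost at 111.
Optimal location = (38 + 111)/2 = 74.5; maximum distance = (111 − 38)/2 = 36.5.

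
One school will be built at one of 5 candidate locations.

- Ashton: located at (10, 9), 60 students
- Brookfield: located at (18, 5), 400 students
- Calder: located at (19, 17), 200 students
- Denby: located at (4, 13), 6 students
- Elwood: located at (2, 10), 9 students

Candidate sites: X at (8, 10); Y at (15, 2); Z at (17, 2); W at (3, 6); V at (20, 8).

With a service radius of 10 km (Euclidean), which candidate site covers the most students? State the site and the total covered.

V, covering 600

Coverage radius r = 10 km; a point is covered iff (Δx)²+(Δy)² ≤ 10² = 100.
  X (8, 10): covers {Ashton, Denby, Elwood} → 75
  Y (15, 2): covers {Ashton, Brookfield} → 460
  Z (17, 2): covers {Ashton, Brookfield} → 460
  W (3, 6): covers {Ashton, Denby, Elwood} → 75
  V (20, 8): covers {Brookfield, Calder} → 600
Maximum coverage at V: 600 students.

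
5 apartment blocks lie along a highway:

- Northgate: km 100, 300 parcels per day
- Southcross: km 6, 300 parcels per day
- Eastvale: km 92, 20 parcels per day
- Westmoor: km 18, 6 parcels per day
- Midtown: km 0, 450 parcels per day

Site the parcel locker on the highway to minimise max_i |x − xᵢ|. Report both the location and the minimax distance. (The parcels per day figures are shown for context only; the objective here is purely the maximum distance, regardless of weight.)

The 1-center on a line is the midpoint of the two extreme points: leftmost at 0, rightmost at 100.
Optimal location = (0 + 100)/2 = 50; maximum distance = (100 − 0)/2 = 50.

location 50, max distance 50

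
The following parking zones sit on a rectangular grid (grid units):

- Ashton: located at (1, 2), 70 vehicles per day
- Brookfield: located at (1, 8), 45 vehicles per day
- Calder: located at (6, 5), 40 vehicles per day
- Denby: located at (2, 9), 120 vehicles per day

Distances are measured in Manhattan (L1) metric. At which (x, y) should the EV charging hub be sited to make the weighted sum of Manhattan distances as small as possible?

Manhattan distance separates: Σwᵢ(|x−xᵢ|+|y−yᵢ|) = Σwᵢ|x−xᵢ| + Σwᵢ|y−yᵢ|, so x and y are optimised independently as 1-D weighted medians.
Total weight W = 275; half = 137.5.
x-coordinate, sorted with cumulative weight:
  x=1 (Ashton, w=70) cum 70
  x=1 (Brookfield, w=45) cum 115
  x=2 (Denby, w=120) cum 235  ← median
  x=6 (Calder, w=40) cum 275
⇒ x* = 2
y-coordinate, sorted with cumulative weight:
  y=2 (Ashton, w=70) cum 70
  y=5 (Calder, w=40) cum 110
  y=8 (Brookfield, w=45) cum 155  ← median
  y=9 (Denby, w=120) cum 275
⇒ y* = 8

(2, 8)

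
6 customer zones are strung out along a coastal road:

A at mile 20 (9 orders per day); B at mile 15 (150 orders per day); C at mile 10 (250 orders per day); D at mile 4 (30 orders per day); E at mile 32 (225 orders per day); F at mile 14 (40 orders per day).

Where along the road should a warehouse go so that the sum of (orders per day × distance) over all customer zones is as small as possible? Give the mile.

x = 15

For a sum of weighted absolute distances on a line, the optimum is the weighted median (not the mean). Total weight W = 704; half-weight = 352.
Sort by position and accumulate weight:
  mile 4 (D, w=30) → cum 30
  mile 10 (C, w=250) → cum 280
  mile 14 (F, w=40) → cum 320
  mile 15 (B, w=150) → cum 470  ≥ 352 → median here
  mile 20 (A, w=9) → cum 479
  mile 32 (E, w=225) → cum 704
Optimal location: mile 15.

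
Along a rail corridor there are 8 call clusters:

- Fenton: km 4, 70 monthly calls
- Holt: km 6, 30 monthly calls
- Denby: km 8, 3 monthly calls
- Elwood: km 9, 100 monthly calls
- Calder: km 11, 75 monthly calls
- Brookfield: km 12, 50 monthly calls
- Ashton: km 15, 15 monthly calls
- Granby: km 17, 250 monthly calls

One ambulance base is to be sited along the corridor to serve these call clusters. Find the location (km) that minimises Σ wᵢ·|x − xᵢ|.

x = 12

For a sum of weighted absolute distances on a line, the optimum is the weighted median (not the mean). Total weight W = 593; half-weight = 296.5.
Sort by position and accumulate weight:
  km 4 (Fenton, w=70) → cum 70
  km 6 (Holt, w=30) → cum 100
  km 8 (Denby, w=3) → cum 103
  km 9 (Elwood, w=100) → cum 203
  km 11 (Calder, w=75) → cum 278
  km 12 (Brookfield, w=50) → cum 328  ≥ 296.5 → median here
  km 15 (Ashton, w=15) → cum 343
  km 17 (Granby, w=250) → cum 593
Optimal location: km 12.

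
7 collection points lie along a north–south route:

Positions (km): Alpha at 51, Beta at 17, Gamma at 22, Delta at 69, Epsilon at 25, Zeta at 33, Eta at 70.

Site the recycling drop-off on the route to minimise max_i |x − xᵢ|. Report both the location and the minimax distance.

The 1-center on a line is the midpoint of the two extreme points: leftmost at 17, rightmost at 70.
Optimal location = (17 + 70)/2 = 43.5; maximum distance = (70 − 17)/2 = 26.5.

location 43.5, max distance 26.5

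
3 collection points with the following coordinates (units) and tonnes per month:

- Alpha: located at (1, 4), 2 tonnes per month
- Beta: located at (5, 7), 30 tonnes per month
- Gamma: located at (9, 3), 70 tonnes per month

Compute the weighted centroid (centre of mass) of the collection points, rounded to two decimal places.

(7.67, 4.20)

The minimiser of Σwᵢ‖p−pᵢ‖² is the weighted centroid p* = (Σwᵢpᵢ)/(Σwᵢ).
Σwᵢ = 102.
Σwᵢxᵢ = 2·1 + 30·5 + 70·9 = 782.
Σwᵢyᵢ = 2·4 + 30·7 + 70·3 = 428.
x* = 782/102 = 7.67, y* = 428/102 = 4.20.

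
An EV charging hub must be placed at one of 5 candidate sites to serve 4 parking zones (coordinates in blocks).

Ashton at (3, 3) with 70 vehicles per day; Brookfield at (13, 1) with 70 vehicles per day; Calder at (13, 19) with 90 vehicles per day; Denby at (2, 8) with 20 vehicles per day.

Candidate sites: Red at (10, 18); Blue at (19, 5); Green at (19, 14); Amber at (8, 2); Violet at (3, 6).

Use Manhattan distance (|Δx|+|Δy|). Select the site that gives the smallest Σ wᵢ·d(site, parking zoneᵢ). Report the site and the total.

Amber, total 3060 blocks

Total weighted distance at each candidate:
  Red (10, 18): total = 3660
  Blue (19, 5): total = 4160
  Green (19, 14): total = 4670
  Amber (8, 2): total = 3060
  Violet (3, 6): total = 3390
Minimum is at Amber with total 3060 blocks.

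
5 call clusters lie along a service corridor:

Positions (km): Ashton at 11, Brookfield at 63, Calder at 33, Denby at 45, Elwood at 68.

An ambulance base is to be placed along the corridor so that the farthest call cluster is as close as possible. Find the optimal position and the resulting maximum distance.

location 39.5, max distance 28.5

The 1-center on a line is the midpoint of the two extreme points: leftmost at 11, rightmost at 68.
Optimal location = (11 + 68)/2 = 39.5; maximum distance = (68 − 11)/2 = 28.5.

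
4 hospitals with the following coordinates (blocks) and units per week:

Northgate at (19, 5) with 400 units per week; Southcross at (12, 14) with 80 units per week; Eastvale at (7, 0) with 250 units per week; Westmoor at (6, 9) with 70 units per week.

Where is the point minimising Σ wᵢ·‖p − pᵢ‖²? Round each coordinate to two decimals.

The minimiser of Σwᵢ‖p−pᵢ‖² is the weighted centroid p* = (Σwᵢpᵢ)/(Σwᵢ).
Σwᵢ = 800.
Σwᵢxᵢ = 400·19 + 80·12 + 250·7 + 70·6 = 10730.
Σwᵢyᵢ = 400·5 + 80·14 + 250·0 + 70·9 = 3750.
x* = 10730/800 = 13.41, y* = 3750/800 = 4.69.

(13.41, 4.69)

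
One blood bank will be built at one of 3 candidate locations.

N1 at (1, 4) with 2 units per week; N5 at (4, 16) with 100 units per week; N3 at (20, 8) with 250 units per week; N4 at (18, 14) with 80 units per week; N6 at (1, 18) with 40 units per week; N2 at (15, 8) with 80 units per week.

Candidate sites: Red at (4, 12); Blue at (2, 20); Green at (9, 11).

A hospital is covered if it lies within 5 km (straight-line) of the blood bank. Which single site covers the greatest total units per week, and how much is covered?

Coverage radius r = 5 km; a point is covered iff (Δx)²+(Δy)² ≤ 5² = 25.
  Red (4, 12): covers {N5} → 100
  Blue (2, 20): covers {N5, N6} → 140
  Green (9, 11): covers {none} → 0
Maximum coverage at Blue: 140 units per week.

Blue, covering 140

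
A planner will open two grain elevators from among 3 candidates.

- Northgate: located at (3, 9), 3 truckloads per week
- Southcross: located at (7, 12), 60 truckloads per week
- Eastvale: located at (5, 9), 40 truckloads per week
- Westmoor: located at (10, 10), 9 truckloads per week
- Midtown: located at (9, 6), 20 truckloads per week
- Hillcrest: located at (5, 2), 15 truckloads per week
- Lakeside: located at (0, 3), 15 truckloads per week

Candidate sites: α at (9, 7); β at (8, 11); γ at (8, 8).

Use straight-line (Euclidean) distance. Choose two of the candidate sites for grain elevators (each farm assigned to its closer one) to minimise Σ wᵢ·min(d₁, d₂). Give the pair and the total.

{α, β}, total 529.1

Evaluate every pair (each demand assigned to the nearer of the two):
  {α, β}: total = 529.1
  {β, γ}: total = 533.6
  {α, γ}: total = 672.2
Best pair: {α, β} with total 529.1.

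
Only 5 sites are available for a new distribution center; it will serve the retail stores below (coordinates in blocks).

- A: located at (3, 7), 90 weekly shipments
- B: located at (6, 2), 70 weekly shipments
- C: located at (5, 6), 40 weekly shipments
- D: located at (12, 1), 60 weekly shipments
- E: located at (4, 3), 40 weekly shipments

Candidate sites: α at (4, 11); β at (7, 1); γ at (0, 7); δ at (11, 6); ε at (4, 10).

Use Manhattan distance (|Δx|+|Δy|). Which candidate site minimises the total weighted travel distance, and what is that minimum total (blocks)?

Total weighted distance at each candidate:
  α (4, 11): total = 2860
  β (7, 1): total = 1820
  γ (0, 7): total = 2680
  δ (11, 6): total = 2440
  ε (4, 10): total = 2560
Minimum is at β with total 1820 blocks.

β, total 1820 blocks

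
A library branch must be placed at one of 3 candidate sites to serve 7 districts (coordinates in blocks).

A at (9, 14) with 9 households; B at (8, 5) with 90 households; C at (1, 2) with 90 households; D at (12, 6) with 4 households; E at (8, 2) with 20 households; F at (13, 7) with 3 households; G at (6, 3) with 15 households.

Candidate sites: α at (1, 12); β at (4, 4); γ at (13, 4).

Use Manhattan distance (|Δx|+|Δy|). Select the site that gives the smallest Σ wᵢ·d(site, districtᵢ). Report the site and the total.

β, total 1276 blocks

Total weighted distance at each candidate:
  α (1, 12): total = 2919
  β (4, 4): total = 1276
  γ (13, 4): total = 2207
Minimum is at β with total 1276 blocks.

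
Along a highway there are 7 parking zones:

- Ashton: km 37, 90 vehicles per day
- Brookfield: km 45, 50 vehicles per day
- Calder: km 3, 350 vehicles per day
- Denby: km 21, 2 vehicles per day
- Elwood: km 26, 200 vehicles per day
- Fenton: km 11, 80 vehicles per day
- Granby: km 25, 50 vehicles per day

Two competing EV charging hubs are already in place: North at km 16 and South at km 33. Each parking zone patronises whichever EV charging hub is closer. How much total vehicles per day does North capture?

The indifferent point is the midpoint (16+33)/2 = 24.5; parking zones left of it (closer to North at 16) go to North, those right go to South.
  Calder at 3 (w=350) → North
  Fenton at 11 (w=80) → North
  Denby at 21 (w=2) → North
  Granby at 25 (w=50) → South
  Elwood at 26 (w=200) → South
  Ashton at 37 (w=90) → South
  Brookfield at 45 (w=50) → South
North captures 432; South captures 390.

432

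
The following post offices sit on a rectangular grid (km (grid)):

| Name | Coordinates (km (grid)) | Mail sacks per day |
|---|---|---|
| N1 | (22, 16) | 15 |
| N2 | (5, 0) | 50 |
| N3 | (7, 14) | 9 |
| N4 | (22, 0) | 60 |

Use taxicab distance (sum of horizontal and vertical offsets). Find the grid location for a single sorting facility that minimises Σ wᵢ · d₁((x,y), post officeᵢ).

Manhattan distance separates: Σwᵢ(|x−xᵢ|+|y−yᵢ|) = Σwᵢ|x−xᵢ| + Σwᵢ|y−yᵢ|, so x and y are optimised independently as 1-D weighted medians.
Total weight W = 134; half = 67.
x-coordinate, sorted with cumulative weight:
  x=5 (N2, w=50) cum 50
  x=7 (N3, w=9) cum 59
  x=22 (N1, w=15) cum 74  ← median
  x=22 (N4, w=60) cum 134
⇒ x* = 22
y-coordinate, sorted with cumulative weight:
  y=0 (N2, w=50) cum 50
  y=0 (N4, w=60) cum 110  ← median
  y=14 (N3, w=9) cum 119
  y=16 (N1, w=15) cum 134
⇒ y* = 0

(22, 0)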